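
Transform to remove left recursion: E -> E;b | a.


Left-recursive alternatives: E;b; non-recursive: a
Introduce E': E -> aE', E' -> ;bE' | ε


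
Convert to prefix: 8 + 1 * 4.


'*' binds tighter: tree is (+ 8 (* 1 4))
Prefix: + 8 * 1 4


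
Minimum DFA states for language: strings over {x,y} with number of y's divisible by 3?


Track (count of y) mod 3: states 0..2, accept at 0
Minimal DFA: 3 states


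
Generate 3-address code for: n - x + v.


Break into single-operator statements:
t1 = n - x
t2 = t1 + v


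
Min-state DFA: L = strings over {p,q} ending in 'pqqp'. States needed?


Track the longest suffix of input matching a prefix of 'pqqp': 5 classes (prefixes of length 0..4)
Minimal DFA: 5 states


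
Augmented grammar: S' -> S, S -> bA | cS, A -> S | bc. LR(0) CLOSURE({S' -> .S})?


Start: S' -> .S
For each item with dot before a nonterminal B, add B -> .γ for every B-production
Closure: [S' -> .S, S -> .bA, S -> .cS]


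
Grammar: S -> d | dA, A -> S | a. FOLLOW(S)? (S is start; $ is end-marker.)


$ ∈ FOLLOW(S). For each A -> αBβ: add FIRST(β)\{ε} to FOLLOW(B); if β nullable, add FOLLOW(A).
FOLLOW(S) = {$}


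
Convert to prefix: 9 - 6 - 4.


left-to-right (same/higher precedence on left): tree is (- (- 9 6) 4)
Prefix: - - 9 6 4


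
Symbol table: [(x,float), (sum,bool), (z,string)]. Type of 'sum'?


Lookup 'sum' → type bool


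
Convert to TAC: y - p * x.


Break into single-operator statements:
t1 = p * x
t2 = y - t1


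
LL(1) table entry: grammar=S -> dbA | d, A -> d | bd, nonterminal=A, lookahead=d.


For [A, d]: 'd' ∈ FIRST(d)
Entry: A -> d


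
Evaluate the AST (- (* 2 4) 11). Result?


Evaluate inner: (* 2 4) = 8
Evaluate root: (- 8 11) = -3
Result: -3


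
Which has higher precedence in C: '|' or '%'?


'%' is multiplicative (level 10); '|' is bitwise OR (level 3)
Higher level binds tighter
'%' has higher precedence than '|'


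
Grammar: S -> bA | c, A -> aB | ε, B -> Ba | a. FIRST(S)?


Per alternative of S: FIRST(bA) = {b}; FIRST(c) = {c}
FIRST(S) = {b, c}


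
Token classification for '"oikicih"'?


Pattern: double-quoted sequence
Type: STRING_LITERAL


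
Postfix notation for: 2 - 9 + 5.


Left to right (same or higher precedence on left)
Postfix: 2 9 - 5 +


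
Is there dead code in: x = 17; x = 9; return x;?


first assignment to x is overwritten before any read
Dead: 'x = 17'


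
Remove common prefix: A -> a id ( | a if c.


Common prefix: 'a'
Factored: A -> a A', A' -> id ( | if c


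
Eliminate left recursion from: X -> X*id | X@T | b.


Left-recursive alternatives: X*id, X@T; non-recursive: b
Introduce X': X -> bX', X' -> *idX' | @TX' | ε


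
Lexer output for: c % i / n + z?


Scan left to right, longest-match per lexeme
Tokens: ID(c), OP(%), ID(i), OP(/), ID(n), OP(+), ID(z)


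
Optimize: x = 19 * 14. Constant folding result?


19 * 14 = 266 at compile time
Optimized: x = 266


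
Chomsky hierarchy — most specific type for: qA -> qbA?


LHS has context (more than one symbol) and |LHS| ≤ |RHS|
Classification: Type 1 (Context-Sensitive)


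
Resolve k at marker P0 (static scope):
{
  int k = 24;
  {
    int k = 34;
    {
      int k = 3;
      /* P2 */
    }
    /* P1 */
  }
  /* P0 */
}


k declared in the same block as P0
k = 24


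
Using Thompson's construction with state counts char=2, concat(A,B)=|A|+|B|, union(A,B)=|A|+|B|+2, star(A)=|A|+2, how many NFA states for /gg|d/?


Syntax tree has 3 char leaf(s), 1 union(s), 0 star(s)
chars contribute 3×2 = 6; each union adds +2; each star adds +2
Total: 6 + 2 + 0 = 8 states


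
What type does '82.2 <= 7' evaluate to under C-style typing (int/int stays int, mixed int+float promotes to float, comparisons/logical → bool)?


Operand types: float <= int
Rule: comparison yields bool
Result type: bool


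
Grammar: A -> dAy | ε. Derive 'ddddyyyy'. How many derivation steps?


Derivation: A => dAy => ddAyy => dddAyyy => ddddAyyyy => ddddyyyy
Steps: 5


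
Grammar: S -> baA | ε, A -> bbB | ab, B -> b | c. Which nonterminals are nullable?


A nonterminal is nullable iff some alternative derives ε (directly, or every symbol in it is nullable)
Nullable: {S}


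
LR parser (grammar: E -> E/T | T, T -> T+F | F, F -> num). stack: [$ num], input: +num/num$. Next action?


'num' on top is the handle for F -> num
Action: reduce (F -> num)


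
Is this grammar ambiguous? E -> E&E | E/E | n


'n&n/n' has two parse trees (no precedence encoded between & and /)
Ambiguous


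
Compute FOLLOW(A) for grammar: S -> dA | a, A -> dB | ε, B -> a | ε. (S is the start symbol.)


$ ∈ FOLLOW(S). For each A -> αBβ: add FIRST(β)\{ε} to FOLLOW(B); if β nullable, add FOLLOW(A).
FOLLOW(A) = {$}


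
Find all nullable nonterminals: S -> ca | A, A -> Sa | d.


A nonterminal is nullable iff some alternative derives ε (directly, or every symbol in it is nullable)
Nullable: {}


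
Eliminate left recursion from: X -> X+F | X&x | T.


Left-recursive alternatives: X+F, X&x; non-recursive: T
Introduce X': X -> TX', X' -> +FX' | &xX' | ε


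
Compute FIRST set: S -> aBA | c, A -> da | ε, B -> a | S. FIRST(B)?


Per alternative of B: FIRST(a) = {a}; FIRST(S) = {a, c}
FIRST(B) = {a, c}


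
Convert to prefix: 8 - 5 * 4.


'*' binds tighter: tree is (- 8 (* 5 4))
Prefix: - 8 * 5 4


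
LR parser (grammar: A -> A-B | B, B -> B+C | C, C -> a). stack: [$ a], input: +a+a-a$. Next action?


'a' on top is the handle for C -> a
Action: reduce (C -> a)


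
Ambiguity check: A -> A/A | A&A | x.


'x/x&x' has two parse trees (no precedence encoded between / and &)
Ambiguous


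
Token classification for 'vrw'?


Pattern: letter/underscore followed by alphanumerics, not a keyword
Type: IDENTIFIER


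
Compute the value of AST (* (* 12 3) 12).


Evaluate inner: (* 12 3) = 36
Evaluate root: (* 36 12) = 432
Result: 432


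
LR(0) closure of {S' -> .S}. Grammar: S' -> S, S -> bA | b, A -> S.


Start: S' -> .S
For each item with dot before a nonterminal B, add B -> .γ for every B-production
Closure: [S' -> .S, S -> .bA, S -> .b]


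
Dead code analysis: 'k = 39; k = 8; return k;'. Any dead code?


first assignment to k is overwritten before any read
Dead: 'k = 39'


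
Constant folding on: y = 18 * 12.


18 * 12 = 216 at compile time
Optimized: y = 216


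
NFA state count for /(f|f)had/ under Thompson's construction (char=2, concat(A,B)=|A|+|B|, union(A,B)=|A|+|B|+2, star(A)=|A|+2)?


Syntax tree has 5 char leaf(s), 1 union(s), 0 star(s)
chars contribute 5×2 = 10; each union adds +2; each star adds +2
Total: 10 + 2 + 0 = 12 states


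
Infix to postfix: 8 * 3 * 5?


Left to right (same or higher precedence on left)
Postfix: 8 3 * 5 *


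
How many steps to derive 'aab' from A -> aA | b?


Derivation: A => aA => aaA => aab
Steps: 3


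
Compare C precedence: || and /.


'/' is multiplicative (level 10); '||' is logical OR (level 1)
Higher level binds tighter
'/' has higher precedence than '||'


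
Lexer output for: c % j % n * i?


Scan left to right, longest-match per lexeme
Tokens: ID(c), OP(%), ID(j), OP(%), ID(n), OP(*), ID(i)


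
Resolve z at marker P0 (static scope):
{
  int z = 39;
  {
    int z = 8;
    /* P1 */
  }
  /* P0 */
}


z declared in the same block as P0
z = 39


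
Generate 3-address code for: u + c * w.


Break into single-operator statements:
t1 = c * w
t2 = u + t1


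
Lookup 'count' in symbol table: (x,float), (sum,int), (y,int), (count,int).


Lookup 'count' → type int


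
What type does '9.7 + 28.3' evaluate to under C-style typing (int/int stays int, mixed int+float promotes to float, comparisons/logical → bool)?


Operand types: float + float
Rule: mixed int/float promotes to float; int/int stays int
Result type: float


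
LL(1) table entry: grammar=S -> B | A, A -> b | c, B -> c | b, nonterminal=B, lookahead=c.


For [B, c]: 'c' ∈ FIRST(c)
Entry: B -> c


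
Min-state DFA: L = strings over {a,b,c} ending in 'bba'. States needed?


Track the longest suffix of input matching a prefix of 'bba': 4 classes (prefixes of length 0..3)
Minimal DFA: 4 states


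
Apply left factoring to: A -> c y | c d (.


Common prefix: 'c'
Factored: A -> c A', A' -> y | d (


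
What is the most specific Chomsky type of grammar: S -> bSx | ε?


Single nonterminal LHS, but b^n x^n is not regular
Classification: Type 2 (Context-Free)


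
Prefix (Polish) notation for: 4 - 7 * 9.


'*' binds tighter: tree is (- 4 (* 7 9))
Prefix: - 4 * 7 9


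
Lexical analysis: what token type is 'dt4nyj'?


Pattern: letter/underscore followed by alphanumerics, not a keyword
Type: IDENTIFIER


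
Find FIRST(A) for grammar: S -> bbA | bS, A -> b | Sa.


Per alternative of A: FIRST(b) = {b}; FIRST(Sa) = {b}
FIRST(A) = {b}


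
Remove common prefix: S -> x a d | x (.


Common prefix: 'x'
Factored: S -> x S', S' -> a d | (


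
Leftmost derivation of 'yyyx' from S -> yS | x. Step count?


Derivation: S => yS => yyS => yyyS => yyyx
Steps: 4


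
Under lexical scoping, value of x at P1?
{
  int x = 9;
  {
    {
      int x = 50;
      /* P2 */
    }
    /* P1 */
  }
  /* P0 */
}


P1's block does not declare x; resolves to the enclosing declaration at depth 0
x = 9


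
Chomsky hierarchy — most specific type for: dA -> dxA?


LHS has context (more than one symbol) and |LHS| ≤ |RHS|
Classification: Type 1 (Context-Sensitive)


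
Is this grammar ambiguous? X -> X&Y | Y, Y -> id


precedence layered via separate nonterminal Y: deterministic
Unambiguous


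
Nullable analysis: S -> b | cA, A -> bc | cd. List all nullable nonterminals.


A nonterminal is nullable iff some alternative derives ε (directly, or every symbol in it is nullable)
Nullable: {}


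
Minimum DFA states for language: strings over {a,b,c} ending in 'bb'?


Track the longest suffix of input matching a prefix of 'bb': 3 classes (prefixes of length 0..2)
Minimal DFA: 3 states


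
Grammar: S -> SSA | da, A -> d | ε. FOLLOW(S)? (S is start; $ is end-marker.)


$ ∈ FOLLOW(S). For each A -> αBβ: add FIRST(β)\{ε} to FOLLOW(B); if β nullable, add FOLLOW(A).
FOLLOW(S) = {$, d}


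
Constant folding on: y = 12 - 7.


12 - 7 = 5 at compile time
Optimized: y = 5


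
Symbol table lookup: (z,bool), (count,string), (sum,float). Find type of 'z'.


Lookup 'z' → type bool


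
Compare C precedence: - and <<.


'-' is additive (level 9); '<<' is shift (level 8)
Higher level binds tighter
'-' has higher precedence than '<<'


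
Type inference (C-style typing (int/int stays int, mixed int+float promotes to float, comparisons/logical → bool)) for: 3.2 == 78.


Operand types: float == int
Rule: comparison yields bool
Result type: bool


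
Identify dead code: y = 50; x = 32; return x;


y is assigned but never read
Dead: 'y = 50'


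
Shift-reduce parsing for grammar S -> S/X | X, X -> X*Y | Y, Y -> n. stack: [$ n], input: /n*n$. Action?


'n' on top is the handle for Y -> n
Action: reduce (Y -> n)


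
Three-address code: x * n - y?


Break into single-operator statements:
t1 = x * n
t2 = t1 - y


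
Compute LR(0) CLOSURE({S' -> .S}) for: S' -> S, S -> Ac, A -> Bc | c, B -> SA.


Start: S' -> .S
For each item with dot before a nonterminal B, add B -> .γ for every B-production
Closure: [S' -> .S, S -> .Ac, A -> .Bc, A -> .c, B -> .SA]


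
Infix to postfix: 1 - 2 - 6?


Left to right (same or higher precedence on left)
Postfix: 1 2 - 6 -


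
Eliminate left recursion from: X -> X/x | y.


Left-recursive alternatives: X/x; non-recursive: y
Introduce X': X -> yX', X' -> /xX' | ε


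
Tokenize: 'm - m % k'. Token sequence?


Scan left to right, longest-match per lexeme
Tokens: ID(m), OP(-), ID(m), OP(%), ID(k)


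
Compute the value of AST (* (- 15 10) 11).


Evaluate inner: (- 15 10) = 5
Evaluate root: (* 5 11) = 55
Result: 55


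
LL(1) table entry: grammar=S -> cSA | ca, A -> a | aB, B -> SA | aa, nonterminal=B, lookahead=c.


For [B, c]: 'c' ∈ FIRST(SA)
Entry: B -> SA


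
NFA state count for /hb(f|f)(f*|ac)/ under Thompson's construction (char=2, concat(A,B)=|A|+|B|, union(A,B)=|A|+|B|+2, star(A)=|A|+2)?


Syntax tree has 7 char leaf(s), 2 union(s), 1 star(s)
chars contribute 7×2 = 14; each union adds +2; each star adds +2
Total: 14 + 4 + 2 = 20 states


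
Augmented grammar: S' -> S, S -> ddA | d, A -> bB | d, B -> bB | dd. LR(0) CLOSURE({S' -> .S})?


Start: S' -> .S
For each item with dot before a nonterminal B, add B -> .γ for every B-production
Closure: [S' -> .S, S -> .ddA, S -> .d]


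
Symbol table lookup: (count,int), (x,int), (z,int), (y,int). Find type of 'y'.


Lookup 'y' → type int


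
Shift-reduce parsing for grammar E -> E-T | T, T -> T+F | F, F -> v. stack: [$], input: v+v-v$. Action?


no handle on stack; shift 'v'
Action: shift


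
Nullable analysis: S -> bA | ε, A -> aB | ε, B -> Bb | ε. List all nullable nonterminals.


A nonterminal is nullable iff some alternative derives ε (directly, or every symbol in it is nullable)
Nullable: {A, B, S}


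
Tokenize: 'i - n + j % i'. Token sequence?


Scan left to right, longest-match per lexeme
Tokens: ID(i), OP(-), ID(n), OP(+), ID(j), OP(%), ID(i)


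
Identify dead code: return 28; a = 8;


statement follows a return and is unreachable
Dead: 'a = 8'


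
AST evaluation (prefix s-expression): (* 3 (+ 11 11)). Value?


Evaluate inner: (+ 11 11) = 22
Evaluate root: (* 3 22) = 66
Result: 66


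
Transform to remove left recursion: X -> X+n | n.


Left-recursive alternatives: X+n; non-recursive: n
Introduce X': X -> nX', X' -> +nX' | ε


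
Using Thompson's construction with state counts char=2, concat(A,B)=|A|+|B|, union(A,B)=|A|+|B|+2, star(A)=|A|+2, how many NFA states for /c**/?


Syntax tree has 1 char leaf(s), 0 union(s), 2 star(s)
chars contribute 1×2 = 2; each union adds +2; each star adds +2
Total: 2 + 0 + 4 = 6 states


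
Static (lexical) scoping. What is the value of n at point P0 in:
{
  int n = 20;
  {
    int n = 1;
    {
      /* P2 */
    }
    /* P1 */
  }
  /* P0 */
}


n declared in the same block as P0
n = 20


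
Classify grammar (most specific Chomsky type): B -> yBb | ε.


Single nonterminal LHS, but y^n b^n is not regular
Classification: Type 2 (Context-Free)


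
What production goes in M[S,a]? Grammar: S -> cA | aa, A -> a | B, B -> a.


For [S, a]: 'a' ∈ FIRST(aa)
Entry: S -> aa


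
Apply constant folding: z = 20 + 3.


20 + 3 = 23 at compile time
Optimized: z = 23


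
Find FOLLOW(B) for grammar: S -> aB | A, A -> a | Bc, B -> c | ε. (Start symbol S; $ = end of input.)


$ ∈ FOLLOW(S). For each A -> αBβ: add FIRST(β)\{ε} to FOLLOW(B); if β nullable, add FOLLOW(A).
FOLLOW(B) = {$, c}


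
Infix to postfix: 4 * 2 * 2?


Left to right (same or higher precedence on left)
Postfix: 4 2 * 2 *


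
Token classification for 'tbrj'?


Pattern: letter/underscore followed by alphanumerics, not a keyword
Type: IDENTIFIER


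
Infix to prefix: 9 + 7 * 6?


'*' binds tighter: tree is (+ 9 (* 7 6))
Prefix: + 9 * 7 6


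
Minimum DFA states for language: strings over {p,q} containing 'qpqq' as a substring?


KMP-style automaton: 4 progress states + 1 absorbing accept = 5
Minimal DFA: 5 states


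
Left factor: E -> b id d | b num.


Common prefix: 'b'
Factored: E -> b E', E' -> id d | num


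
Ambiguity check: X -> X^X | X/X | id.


'id^id/id' has two parse trees (no precedence encoded between ^ and /)
Ambiguous


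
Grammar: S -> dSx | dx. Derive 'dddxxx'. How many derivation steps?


Derivation: S => dSx => ddSxx => dddxxx
Steps: 3


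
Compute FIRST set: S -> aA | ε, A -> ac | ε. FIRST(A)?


Per alternative of A: FIRST(ac) = {a}; FIRST(ε) = {ε}
FIRST(A) = {a, ε}


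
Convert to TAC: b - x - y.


Break into single-operator statements:
t1 = b - x
t2 = t1 - y


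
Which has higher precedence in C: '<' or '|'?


'<' is relational (level 7); '|' is bitwise OR (level 3)
Higher level binds tighter
'<' has higher precedence than '|'


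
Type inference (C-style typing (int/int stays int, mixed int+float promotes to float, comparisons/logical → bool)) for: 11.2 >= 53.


Operand types: float >= int
Rule: comparison yields bool
Result type: bool


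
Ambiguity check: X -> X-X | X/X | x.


'x-x/x' has two parse trees (no precedence encoded between - and /)
Ambiguous


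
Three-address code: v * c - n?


Break into single-operator statements:
t1 = v * c
t2 = t1 - n


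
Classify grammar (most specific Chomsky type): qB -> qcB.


LHS has context (more than one symbol) and |LHS| ≤ |RHS|
Classification: Type 1 (Context-Sensitive)


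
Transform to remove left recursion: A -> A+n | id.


Left-recursive alternatives: A+n; non-recursive: id
Introduce A': A -> idA', A' -> +nA' | ε


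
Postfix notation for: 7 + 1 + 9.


Left to right (same or higher precedence on left)
Postfix: 7 1 + 9 +


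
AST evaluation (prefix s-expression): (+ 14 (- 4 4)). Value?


Evaluate inner: (- 4 4) = 0
Evaluate root: (+ 14 0) = 14
Result: 14


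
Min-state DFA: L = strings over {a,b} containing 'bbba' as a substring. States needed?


KMP-style automaton: 4 progress states + 1 absorbing accept = 5
Minimal DFA: 5 states


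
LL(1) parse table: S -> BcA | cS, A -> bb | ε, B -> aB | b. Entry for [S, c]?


For [S, c]: 'c' ∈ FIRST(cS)
Entry: S -> cS


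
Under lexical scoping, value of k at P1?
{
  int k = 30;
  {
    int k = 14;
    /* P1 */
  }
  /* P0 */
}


k declared in the same block as P1
k = 14


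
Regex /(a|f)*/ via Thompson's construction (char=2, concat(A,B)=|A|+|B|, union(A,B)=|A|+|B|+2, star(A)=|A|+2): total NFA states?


Syntax tree has 2 char leaf(s), 1 union(s), 1 star(s)
chars contribute 2×2 = 4; each union adds +2; each star adds +2
Total: 4 + 2 + 2 = 8 states


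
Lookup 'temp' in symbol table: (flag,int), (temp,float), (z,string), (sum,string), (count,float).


Lookup 'temp' → type float


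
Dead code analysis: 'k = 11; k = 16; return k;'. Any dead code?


first assignment to k is overwritten before any read
Dead: 'k = 11'


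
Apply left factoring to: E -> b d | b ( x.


Common prefix: 'b'
Factored: E -> b E', E' -> d | ( x


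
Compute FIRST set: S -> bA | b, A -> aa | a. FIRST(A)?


Per alternative of A: FIRST(aa) = {a}; FIRST(a) = {a}
FIRST(A) = {a}


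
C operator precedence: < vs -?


'-' is additive (level 9); '<' is relational (level 7)
Higher level binds tighter
'-' has higher precedence than '<'


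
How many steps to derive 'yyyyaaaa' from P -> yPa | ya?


Derivation: P => yPa => yyPaa => yyyPaaa => yyyyaaaa
Steps: 4


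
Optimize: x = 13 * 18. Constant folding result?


13 * 18 = 234 at compile time
Optimized: x = 234


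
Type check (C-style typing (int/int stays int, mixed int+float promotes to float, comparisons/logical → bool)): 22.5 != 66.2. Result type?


Operand types: float != float
Rule: comparison yields bool
Result type: bool


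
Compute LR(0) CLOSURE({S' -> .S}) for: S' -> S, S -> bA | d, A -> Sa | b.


Start: S' -> .S
For each item with dot before a nonterminal B, add B -> .γ for every B-production
Closure: [S' -> .S, S -> .bA, S -> .d]


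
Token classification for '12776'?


Pattern: digits only
Type: INTEGER_LITERAL


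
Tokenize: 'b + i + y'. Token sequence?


Scan left to right, longest-match per lexeme
Tokens: ID(b), OP(+), ID(i), OP(+), ID(y)


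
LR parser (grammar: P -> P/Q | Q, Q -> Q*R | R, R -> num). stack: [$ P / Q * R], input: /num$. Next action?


handle 'Q*R' on top
Action: reduce (Q -> Q*R)


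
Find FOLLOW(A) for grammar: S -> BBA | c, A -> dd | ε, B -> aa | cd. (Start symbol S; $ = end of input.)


$ ∈ FOLLOW(S). For each A -> αBβ: add FIRST(β)\{ε} to FOLLOW(B); if β nullable, add FOLLOW(A).
FOLLOW(A) = {$}


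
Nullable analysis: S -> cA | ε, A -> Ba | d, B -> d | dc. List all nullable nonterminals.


A nonterminal is nullable iff some alternative derives ε (directly, or every symbol in it is nullable)
Nullable: {S}


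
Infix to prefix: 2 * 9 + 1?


left-to-right (same/higher precedence on left): tree is (+ (* 2 9) 1)
Prefix: + * 2 9 1


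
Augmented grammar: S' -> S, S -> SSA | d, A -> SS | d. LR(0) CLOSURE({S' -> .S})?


Start: S' -> .S
For each item with dot before a nonterminal B, add B -> .γ for every B-production
Closure: [S' -> .S, S -> .SSA, S -> .d]


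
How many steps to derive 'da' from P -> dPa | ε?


Derivation: P => dPa => da
Steps: 2


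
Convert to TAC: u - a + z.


Break into single-operator statements:
t1 = u - a
t2 = t1 + z


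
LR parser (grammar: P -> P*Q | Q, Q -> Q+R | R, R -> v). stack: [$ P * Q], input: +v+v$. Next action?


'+' can extend Q; shift to build Q -> Q+R
Action: shift


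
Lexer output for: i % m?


Scan left to right, longest-match per lexeme
Tokens: ID(i), OP(%), ID(m)


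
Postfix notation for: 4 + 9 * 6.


* has higher precedence, evaluate 9*6 first
Postfix: 4 9 6 * +


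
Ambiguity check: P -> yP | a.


right-linear, alternatives start with distinct terminals 'y' vs 'a': unique leftmost derivation
Unambiguous


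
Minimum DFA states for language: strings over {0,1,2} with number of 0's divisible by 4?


Track (count of 0) mod 4: states 0..3, accept at 0
Minimal DFA: 4 states


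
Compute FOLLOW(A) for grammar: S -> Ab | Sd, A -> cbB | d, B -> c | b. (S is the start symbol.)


$ ∈ FOLLOW(S). For each A -> αBβ: add FIRST(β)\{ε} to FOLLOW(B); if β nullable, add FOLLOW(A).
FOLLOW(A) = {b}


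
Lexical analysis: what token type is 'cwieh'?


Pattern: letter/underscore followed by alphanumerics, not a keyword
Type: IDENTIFIER


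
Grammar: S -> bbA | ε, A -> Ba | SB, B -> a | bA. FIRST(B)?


Per alternative of B: FIRST(a) = {a}; FIRST(bA) = {b}
FIRST(B) = {a, b}


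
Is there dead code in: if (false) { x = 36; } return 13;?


condition is constant false, so the whole block is unreachable
Dead: 'if (false) { x = 36; }'


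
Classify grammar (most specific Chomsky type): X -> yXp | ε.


Single nonterminal LHS, but y^n p^n is not regular
Classification: Type 2 (Context-Free)


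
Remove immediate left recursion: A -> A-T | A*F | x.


Left-recursive alternatives: A-T, A*F; non-recursive: x
Introduce A': A -> xA', A' -> -TA' | *FA' | ε


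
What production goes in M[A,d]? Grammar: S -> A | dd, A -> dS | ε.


For [A, d]: 'd' ∈ FIRST(dS)
Entry: A -> dS


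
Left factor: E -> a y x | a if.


Common prefix: 'a'
Factored: E -> a E', E' -> y x | if


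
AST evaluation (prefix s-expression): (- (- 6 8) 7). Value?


Evaluate inner: (- 6 8) = -2
Evaluate root: (- -2 7) = -9
Result: -9


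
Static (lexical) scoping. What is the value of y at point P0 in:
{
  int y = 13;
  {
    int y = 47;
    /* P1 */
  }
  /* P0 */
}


y declared in the same block as P0
y = 13


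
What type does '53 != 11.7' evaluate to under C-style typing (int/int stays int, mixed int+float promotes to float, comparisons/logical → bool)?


Operand types: int != float
Rule: comparison yields bool
Result type: bool


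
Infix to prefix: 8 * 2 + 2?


left-to-right (same/higher precedence on left): tree is (+ (* 8 2) 2)
Prefix: + * 8 2 2


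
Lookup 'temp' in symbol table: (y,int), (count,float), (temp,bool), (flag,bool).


Lookup 'temp' → type bool


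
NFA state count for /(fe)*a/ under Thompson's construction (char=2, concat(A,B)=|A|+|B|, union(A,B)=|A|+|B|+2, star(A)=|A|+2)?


Syntax tree has 3 char leaf(s), 0 union(s), 1 star(s)
chars contribute 3×2 = 6; each union adds +2; each star adds +2
Total: 6 + 0 + 2 = 8 states


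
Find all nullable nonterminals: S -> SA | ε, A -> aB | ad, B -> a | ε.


A nonterminal is nullable iff some alternative derives ε (directly, or every symbol in it is nullable)
Nullable: {B, S}


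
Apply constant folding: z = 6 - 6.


6 - 6 = 0 at compile time
Optimized: z = 0


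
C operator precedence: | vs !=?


'!=' is equality (level 6); '|' is bitwise OR (level 3)
Higher level binds tighter
'!=' has higher precedence than '|'


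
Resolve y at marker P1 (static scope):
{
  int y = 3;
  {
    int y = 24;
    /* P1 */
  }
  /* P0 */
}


y declared in the same block as P1
y = 24


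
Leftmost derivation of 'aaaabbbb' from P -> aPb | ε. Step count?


Derivation: P => aPb => aaPbb => aaaPbbb => aaaaPbbbb => aaaabbbb
Steps: 5


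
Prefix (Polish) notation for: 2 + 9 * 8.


'*' binds tighter: tree is (+ 2 (* 9 8))
Prefix: + 2 * 9 8


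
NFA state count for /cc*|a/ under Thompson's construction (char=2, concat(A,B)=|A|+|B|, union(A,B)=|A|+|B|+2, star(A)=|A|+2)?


Syntax tree has 3 char leaf(s), 1 union(s), 1 star(s)
chars contribute 3×2 = 6; each union adds +2; each star adds +2
Total: 6 + 2 + 2 = 10 states


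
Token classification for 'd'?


Pattern: letter/underscore followed by alphanumerics, not a keyword
Type: IDENTIFIER


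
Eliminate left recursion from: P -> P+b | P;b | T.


Left-recursive alternatives: P+b, P;b; non-recursive: T
Introduce P': P -> TP', P' -> +bP' | ;bP' | ε


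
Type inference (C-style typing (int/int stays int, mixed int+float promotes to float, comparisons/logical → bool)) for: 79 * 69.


Operand types: int * int
Rule: mixed int/float promotes to float; int/int stays int
Result type: int


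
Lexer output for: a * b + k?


Scan left to right, longest-match per lexeme
Tokens: ID(a), OP(*), ID(b), OP(+), ID(k)


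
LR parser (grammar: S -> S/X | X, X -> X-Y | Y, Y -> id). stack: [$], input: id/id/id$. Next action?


no handle on stack; shift 'id'
Action: shift


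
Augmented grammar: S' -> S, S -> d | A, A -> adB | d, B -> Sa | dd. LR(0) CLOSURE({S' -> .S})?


Start: S' -> .S
For each item with dot before a nonterminal B, add B -> .γ for every B-production
Closure: [S' -> .S, S -> .d, S -> .A, A -> .adB, A -> .d]


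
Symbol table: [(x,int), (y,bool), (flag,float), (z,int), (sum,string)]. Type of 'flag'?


Lookup 'flag' → type float


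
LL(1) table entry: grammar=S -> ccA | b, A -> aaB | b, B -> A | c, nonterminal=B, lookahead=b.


For [B, b]: 'b' ∈ FIRST(A)
Entry: B -> A


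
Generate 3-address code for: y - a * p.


Break into single-operator statements:
t1 = a * p
t2 = y - t1


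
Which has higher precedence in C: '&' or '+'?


'+' is additive (level 9); '&' is bitwise AND (level 5)
Higher level binds tighter
'+' has higher precedence than '&'


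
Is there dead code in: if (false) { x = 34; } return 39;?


condition is constant false, so the whole block is unreachable
Dead: 'if (false) { x = 34; }'


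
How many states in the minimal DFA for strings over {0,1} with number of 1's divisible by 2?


Track (count of 1) mod 2: states 0..1, accept at 0
Minimal DFA: 2 states


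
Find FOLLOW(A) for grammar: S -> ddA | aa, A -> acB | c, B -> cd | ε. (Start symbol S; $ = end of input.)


$ ∈ FOLLOW(S). For each A -> αBβ: add FIRST(β)\{ε} to FOLLOW(B); if β nullable, add FOLLOW(A).
FOLLOW(A) = {$}


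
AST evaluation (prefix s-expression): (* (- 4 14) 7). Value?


Evaluate inner: (- 4 14) = -10
Evaluate root: (* -10 7) = -70
Result: -70


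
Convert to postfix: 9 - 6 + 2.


Left to right (same or higher precedence on left)
Postfix: 9 6 - 2 +


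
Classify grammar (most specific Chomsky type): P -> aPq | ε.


Single nonterminal LHS, but a^n q^n is not regular
Classification: Type 2 (Context-Free)


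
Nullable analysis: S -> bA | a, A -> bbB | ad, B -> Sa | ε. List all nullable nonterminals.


A nonterminal is nullable iff some alternative derives ε (directly, or every symbol in it is nullable)
Nullable: {B}


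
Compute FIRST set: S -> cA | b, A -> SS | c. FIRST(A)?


Per alternative of A: FIRST(SS) = {b, c}; FIRST(c) = {c}
FIRST(A) = {b, c}


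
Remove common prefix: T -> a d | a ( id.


Common prefix: 'a'
Factored: T -> a T', T' -> d | ( id


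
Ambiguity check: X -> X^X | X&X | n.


'n^n&n' has two parse trees (no precedence encoded between ^ and &)
Ambiguous


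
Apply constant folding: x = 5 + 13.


5 + 13 = 18 at compile time
Optimized: x = 18


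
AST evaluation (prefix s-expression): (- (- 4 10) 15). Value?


Evaluate inner: (- 4 10) = -6
Evaluate root: (- -6 15) = -21
Result: -21


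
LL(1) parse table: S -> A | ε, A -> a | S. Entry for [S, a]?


For [S, a]: 'a' ∈ FIRST(A)
Entry: S -> A


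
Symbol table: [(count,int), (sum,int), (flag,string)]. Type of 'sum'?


Lookup 'sum' → type int


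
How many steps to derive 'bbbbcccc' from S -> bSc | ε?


Derivation: S => bSc => bbScc => bbbSccc => bbbbScccc => bbbbcccc
Steps: 5


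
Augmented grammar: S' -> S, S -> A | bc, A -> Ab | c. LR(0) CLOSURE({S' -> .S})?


Start: S' -> .S
For each item with dot before a nonterminal B, add B -> .γ for every B-production
Closure: [S' -> .S, S -> .A, S -> .bc, A -> .Ab, A -> .c]


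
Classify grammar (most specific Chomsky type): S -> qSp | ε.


Single nonterminal LHS, but q^n p^n is not regular
Classification: Type 2 (Context-Free)


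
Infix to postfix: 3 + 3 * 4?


* has higher precedence, evaluate 3*4 first
Postfix: 3 3 4 * +


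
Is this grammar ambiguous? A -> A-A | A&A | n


'n-n&n' has two parse trees (no precedence encoded between - and &)
Ambiguous


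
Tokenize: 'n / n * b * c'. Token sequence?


Scan left to right, longest-match per lexeme
Tokens: ID(n), OP(/), ID(n), OP(*), ID(b), OP(*), ID(c)


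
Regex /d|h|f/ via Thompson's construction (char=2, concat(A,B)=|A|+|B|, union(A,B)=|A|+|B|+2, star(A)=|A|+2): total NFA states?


Syntax tree has 3 char leaf(s), 2 union(s), 0 star(s)
chars contribute 3×2 = 6; each union adds +2; each star adds +2
Total: 6 + 4 + 0 = 10 states


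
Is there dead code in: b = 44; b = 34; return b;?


first assignment to b is overwritten before any read
Dead: 'b = 44'


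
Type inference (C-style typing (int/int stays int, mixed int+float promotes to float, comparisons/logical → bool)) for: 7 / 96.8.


Operand types: int / float
Rule: mixed int/float promotes to float; int/int stays int
Result type: float


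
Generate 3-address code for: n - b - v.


Break into single-operator statements:
t1 = n - b
t2 = t1 - v


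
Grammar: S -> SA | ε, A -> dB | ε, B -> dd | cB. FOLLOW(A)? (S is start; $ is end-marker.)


$ ∈ FOLLOW(S). For each A -> αBβ: add FIRST(β)\{ε} to FOLLOW(B); if β nullable, add FOLLOW(A).
FOLLOW(A) = {$, d}


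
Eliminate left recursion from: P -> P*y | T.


Left-recursive alternatives: P*y; non-recursive: T
Introduce P': P -> TP', P' -> *yP' | ε


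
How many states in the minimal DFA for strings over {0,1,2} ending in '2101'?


Track the longest suffix of input matching a prefix of '2101': 5 classes (prefixes of length 0..4)
Minimal DFA: 5 states


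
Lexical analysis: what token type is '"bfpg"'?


Pattern: double-quoted sequence
Type: STRING_LITERAL


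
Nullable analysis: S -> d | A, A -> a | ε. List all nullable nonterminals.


A nonterminal is nullable iff some alternative derives ε (directly, or every symbol in it is nullable)
Nullable: {A, S}


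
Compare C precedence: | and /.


'/' is multiplicative (level 10); '|' is bitwise OR (level 3)
Higher level binds tighter
'/' has higher precedence than '|'


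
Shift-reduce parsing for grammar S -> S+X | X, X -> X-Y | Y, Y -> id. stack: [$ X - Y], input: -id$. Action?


handle 'X-Y' on top
Action: reduce (X -> X-Y)


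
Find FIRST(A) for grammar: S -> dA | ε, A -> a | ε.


Per alternative of A: FIRST(a) = {a}; FIRST(ε) = {ε}
FIRST(A) = {a, ε}


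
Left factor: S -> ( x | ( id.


Common prefix: '('
Factored: S -> ( S', S' -> x | id


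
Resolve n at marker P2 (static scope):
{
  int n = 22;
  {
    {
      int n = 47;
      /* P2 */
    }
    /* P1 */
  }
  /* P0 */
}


n declared in the same block as P2
n = 47


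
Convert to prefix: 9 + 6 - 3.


left-to-right (same/higher precedence on left): tree is (- (+ 9 6) 3)
Prefix: - + 9 6 3


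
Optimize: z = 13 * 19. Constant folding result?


13 * 19 = 247 at compile time
Optimized: z = 247


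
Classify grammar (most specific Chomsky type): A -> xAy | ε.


Single nonterminal LHS, but x^n y^n is not regular
Classification: Type 2 (Context-Free)


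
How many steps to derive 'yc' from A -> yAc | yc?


Derivation: A => yc
Steps: 1


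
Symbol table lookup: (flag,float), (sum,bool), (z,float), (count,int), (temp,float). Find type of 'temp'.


Lookup 'temp' → type float


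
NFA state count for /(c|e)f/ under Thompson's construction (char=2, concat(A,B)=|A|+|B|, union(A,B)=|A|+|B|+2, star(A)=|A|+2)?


Syntax tree has 3 char leaf(s), 1 union(s), 0 star(s)
chars contribute 3×2 = 6; each union adds +2; each star adds +2
Total: 6 + 2 + 0 = 8 states


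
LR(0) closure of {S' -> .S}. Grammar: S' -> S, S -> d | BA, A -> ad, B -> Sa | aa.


Start: S' -> .S
For each item with dot before a nonterminal B, add B -> .γ for every B-production
Closure: [S' -> .S, S -> .d, S -> .BA, B -> .Sa, B -> .aa]


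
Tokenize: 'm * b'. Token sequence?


Scan left to right, longest-match per lexeme
Tokens: ID(m), OP(*), ID(b)


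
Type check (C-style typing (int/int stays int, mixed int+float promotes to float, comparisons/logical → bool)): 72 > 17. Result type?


Operand types: int > int
Rule: comparison yields bool
Result type: bool


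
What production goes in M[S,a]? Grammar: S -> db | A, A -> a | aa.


For [S, a]: 'a' ∈ FIRST(A)
Entry: S -> A


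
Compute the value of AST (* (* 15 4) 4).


Evaluate inner: (* 15 4) = 60
Evaluate root: (* 60 4) = 240
Result: 240


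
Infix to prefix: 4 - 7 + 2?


left-to-right (same/higher precedence on left): tree is (+ (- 4 7) 2)
Prefix: + - 4 7 2


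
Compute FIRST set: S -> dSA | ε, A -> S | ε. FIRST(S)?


Per alternative of S: FIRST(dSA) = {d}; FIRST(ε) = {ε}
FIRST(S) = {d, ε}


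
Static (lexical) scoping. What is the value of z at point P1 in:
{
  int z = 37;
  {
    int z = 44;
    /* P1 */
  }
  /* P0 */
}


z declared in the same block as P1
z = 44


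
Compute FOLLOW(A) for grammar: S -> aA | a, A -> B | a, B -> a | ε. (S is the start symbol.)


$ ∈ FOLLOW(S). For each A -> αBβ: add FIRST(β)\{ε} to FOLLOW(B); if β nullable, add FOLLOW(A).
FOLLOW(A) = {$}


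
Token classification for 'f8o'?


Pattern: letter/underscore followed by alphanumerics, not a keyword
Type: IDENTIFIER


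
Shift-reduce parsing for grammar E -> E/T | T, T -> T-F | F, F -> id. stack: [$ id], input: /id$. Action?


'id' on top is the handle for F -> id
Action: reduce (F -> id)


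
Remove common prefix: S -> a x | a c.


Common prefix: 'a'
Factored: S -> a S', S' -> x | c


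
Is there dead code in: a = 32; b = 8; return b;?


a is assigned but never read
Dead: 'a = 32'


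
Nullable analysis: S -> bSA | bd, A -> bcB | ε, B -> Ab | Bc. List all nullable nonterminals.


A nonterminal is nullable iff some alternative derives ε (directly, or every symbol in it is nullable)
Nullable: {A}


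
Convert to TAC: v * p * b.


Break into single-operator statements:
t1 = v * p
t2 = t1 * b


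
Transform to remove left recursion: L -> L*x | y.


Left-recursive alternatives: L*x; non-recursive: y
Introduce L': L -> yL', L' -> *xL' | ε


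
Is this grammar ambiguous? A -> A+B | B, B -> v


precedence layered via separate nonterminal B: deterministic
Unambiguous


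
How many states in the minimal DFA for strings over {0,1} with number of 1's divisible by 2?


Track (count of 1) mod 2: states 0..1, accept at 0
Minimal DFA: 2 states


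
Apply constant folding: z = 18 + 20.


18 + 20 = 38 at compile time
Optimized: z = 38


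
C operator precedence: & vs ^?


'&' is bitwise AND (level 5); '^' is bitwise XOR (level 4)
Higher level binds tighter
'&' has higher precedence than '^'


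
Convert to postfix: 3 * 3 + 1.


Left to right (same or higher precedence on left)
Postfix: 3 3 * 1 +


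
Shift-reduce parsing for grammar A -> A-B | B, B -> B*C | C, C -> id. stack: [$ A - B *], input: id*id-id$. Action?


no handle; shift 'id'
Action: shift


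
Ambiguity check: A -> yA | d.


right-linear, alternatives start with distinct terminals 'y' vs 'd': unique leftmost derivation
Unambiguous


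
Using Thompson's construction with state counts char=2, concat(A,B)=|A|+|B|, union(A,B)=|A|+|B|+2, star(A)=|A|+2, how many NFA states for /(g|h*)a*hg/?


Syntax tree has 5 char leaf(s), 1 union(s), 2 star(s)
chars contribute 5×2 = 10; each union adds +2; each star adds +2
Total: 10 + 2 + 4 = 16 states


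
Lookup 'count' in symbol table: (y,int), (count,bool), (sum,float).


Lookup 'count' → type bool


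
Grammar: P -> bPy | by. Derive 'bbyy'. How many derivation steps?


Derivation: P => bPy => bbyy
Steps: 2


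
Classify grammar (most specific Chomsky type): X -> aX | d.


Right-linear: every RHS is a terminal or a terminal followed by one nonterminal
Classification: Type 3 (Regular)


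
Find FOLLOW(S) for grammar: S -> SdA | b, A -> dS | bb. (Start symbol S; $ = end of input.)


$ ∈ FOLLOW(S). For each A -> αBβ: add FIRST(β)\{ε} to FOLLOW(B); if β nullable, add FOLLOW(A).
FOLLOW(S) = {$, d}


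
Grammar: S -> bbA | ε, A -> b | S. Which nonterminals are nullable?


A nonterminal is nullable iff some alternative derives ε (directly, or every symbol in it is nullable)
Nullable: {A, S}


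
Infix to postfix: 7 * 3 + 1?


Left to right (same or higher precedence on left)
Postfix: 7 3 * 1 +


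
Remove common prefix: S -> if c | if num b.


Common prefix: 'if'
Factored: S -> if S', S' -> c | num b


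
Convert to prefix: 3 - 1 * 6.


'*' binds tighter: tree is (- 3 (* 1 6))
Prefix: - 3 * 1 6


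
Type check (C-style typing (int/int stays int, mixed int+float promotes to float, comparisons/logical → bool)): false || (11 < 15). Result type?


Operand types: bool || bool
Rule: logical operators take bool operands and yield bool
Result type: bool


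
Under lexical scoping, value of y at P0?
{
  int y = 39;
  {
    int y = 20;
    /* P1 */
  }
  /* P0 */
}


y declared in the same block as P0
y = 39


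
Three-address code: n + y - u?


Break into single-operator statements:
t1 = n + y
t2 = t1 - u


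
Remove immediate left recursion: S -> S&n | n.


Left-recursive alternatives: S&n; non-recursive: n
Introduce S': S -> nS', S' -> &nS' | ε


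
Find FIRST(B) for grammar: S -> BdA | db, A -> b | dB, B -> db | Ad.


Per alternative of B: FIRST(db) = {d}; FIRST(Ad) = {b, d}
FIRST(B) = {b, d}


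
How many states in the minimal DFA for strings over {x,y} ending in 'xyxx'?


Track the longest suffix of input matching a prefix of 'xyxx': 5 classes (prefixes of length 0..4)
Minimal DFA: 5 states
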